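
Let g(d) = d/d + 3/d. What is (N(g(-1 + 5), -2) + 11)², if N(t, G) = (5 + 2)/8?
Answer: 9025/64 ≈ 141.02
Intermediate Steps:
g(d) = 1 + 3/d
N(t, G) = 7/8 (N(t, G) = 7*(⅛) = 7/8)
(N(g(-1 + 5), -2) + 11)² = (7/8 + 11)² = (95/8)² = 9025/64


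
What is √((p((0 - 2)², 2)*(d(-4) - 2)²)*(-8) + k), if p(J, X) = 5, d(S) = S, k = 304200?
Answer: 174*√10 ≈ 550.24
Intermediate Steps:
√((p((0 - 2)², 2)*(d(-4) - 2)²)*(-8) + k) = √((5*(-4 - 2)²)*(-8) + 304200) = √((5*(-6)²)*(-8) + 304200) = √((5*36)*(-8) + 304200) = √(180*(-8) + 304200) = √(-1440 + 304200) = √302760 = 174*√10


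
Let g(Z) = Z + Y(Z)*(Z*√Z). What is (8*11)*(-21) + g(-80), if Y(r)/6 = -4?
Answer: -1928 + 7680*I*√5 ≈ -1928.0 + 17173.0*I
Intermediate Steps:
Y(r) = -24 (Y(r) = 6*(-4) = -24)
g(Z) = Z - 24*Z^(3/2) (g(Z) = Z - 24*Z*√Z = Z - 24*Z^(3/2))
(8*11)*(-21) + g(-80) = (8*11)*(-21) + (-80 - (-7680)*I*√5) = 88*(-21) + (-80 - (-7680)*I*√5) = -1848 + (-80 + 7680*I*√5) = -1928 + 7680*I*√5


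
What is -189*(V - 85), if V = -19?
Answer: 19656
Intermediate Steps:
-189*(V - 85) = -189*(-19 - 85) = -189*(-104) = 19656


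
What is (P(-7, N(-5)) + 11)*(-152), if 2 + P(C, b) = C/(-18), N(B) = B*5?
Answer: -12844/9 ≈ -1427.1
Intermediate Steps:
N(B) = 5*B
P(C, b) = -2 - C/18 (P(C, b) = -2 + C/(-18) = -2 + C*(-1/18) = -2 - C/18)
(P(-7, N(-5)) + 11)*(-152) = ((-2 - 1/18*(-7)) + 11)*(-152) = ((-2 + 7/18) + 11)*(-152) = (-29/18 + 11)*(-152) = (169/18)*(-152) = -12844/9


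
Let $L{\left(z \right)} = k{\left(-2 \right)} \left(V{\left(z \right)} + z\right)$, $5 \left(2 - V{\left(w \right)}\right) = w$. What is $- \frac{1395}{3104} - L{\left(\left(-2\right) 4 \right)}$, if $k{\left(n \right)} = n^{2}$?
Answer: $\frac{266177}{15520} \approx 17.151$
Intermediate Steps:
$V{\left(w \right)} = 2 - \frac{w}{5}$
$L{\left(z \right)} = 8 + \frac{16 z}{5}$ ($L{\left(z \right)} = \left(-2\right)^{2} \left(\left(2 - \frac{z}{5}\right) + z\right) = 4 \left(2 + \frac{4 z}{5}\right) = 8 + \frac{16 z}{5}$)
$- \frac{1395}{3104} - L{\left(\left(-2\right) 4 \right)} = - \frac{1395}{3104} - \left(8 + \frac{16 \left(\left(-2\right) 4\right)}{5}\right) = \left(-1395\right) \frac{1}{3104} - \left(8 + \frac{16}{5} \left(-8\right)\right) = - \frac{1395}{3104} - \left(8 - \frac{128}{5}\right) = - \frac{1395}{3104} - - \frac{88}{5} = - \frac{1395}{3104} + \frac{88}{5} = \frac{266177}{15520}$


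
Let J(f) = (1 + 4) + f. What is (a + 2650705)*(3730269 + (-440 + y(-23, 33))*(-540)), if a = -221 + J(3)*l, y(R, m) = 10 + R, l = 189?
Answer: 10541389728444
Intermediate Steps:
J(f) = 5 + f
a = 1291 (a = -221 + (5 + 3)*189 = -221 + 8*189 = -221 + 1512 = 1291)
(a + 2650705)*(3730269 + (-440 + y(-23, 33))*(-540)) = (1291 + 2650705)*(3730269 + (-440 + (10 - 23))*(-540)) = 2651996*(3730269 + (-440 - 13)*(-540)) = 2651996*(3730269 - 453*(-540)) = 2651996*(3730269 + 244620) = 2651996*3974889 = 10541389728444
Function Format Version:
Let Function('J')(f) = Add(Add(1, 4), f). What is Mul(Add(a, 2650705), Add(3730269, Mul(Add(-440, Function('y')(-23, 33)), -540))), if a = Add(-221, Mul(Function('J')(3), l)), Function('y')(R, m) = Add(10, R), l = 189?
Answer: 10541389728444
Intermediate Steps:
Function('J')(f) = Add(5, f)
a = 1291 (a = Add(-221, Mul(Add(5, 3), 189)) = Add(-221, Mul(8, 189)) = Add(-221, 1512) = 1291)
Mul(Add(a, 2650705), Add(3730269, Mul(Add(-440, Function('y')(-23, 33)), -540))) = Mul(Add(1291, 2650705), Add(3730269, Mul(Add(-440, Add(10, -23)), -540))) = Mul(2651996, Add(3730269, Mul(Add(-440, -13), -540))) = Mul(2651996, Add(3730269, Mul(-453, -540))) = Mul(2651996, Add(3730269, 244620)) = Mul(2651996, 3974889) = 10541389728444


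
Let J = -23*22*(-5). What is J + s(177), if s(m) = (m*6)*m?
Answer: 190504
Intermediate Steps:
s(m) = 6*m² (s(m) = (6*m)*m = 6*m²)
J = 2530 (J = -506*(-5) = 2530)
J + s(177) = 2530 + 6*177² = 2530 + 6*31329 = 2530 + 187974 = 190504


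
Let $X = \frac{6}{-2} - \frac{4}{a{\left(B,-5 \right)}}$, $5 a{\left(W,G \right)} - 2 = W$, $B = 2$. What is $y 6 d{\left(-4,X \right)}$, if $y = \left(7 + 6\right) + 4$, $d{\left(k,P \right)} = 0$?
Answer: $0$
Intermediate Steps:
$a{\left(W,G \right)} = \frac{2}{5} + \frac{W}{5}$
$X = -8$ ($X = \frac{6}{-2} - \frac{4}{\frac{2}{5} + \frac{1}{5} \cdot 2} = 6 \left(- \frac{1}{2}\right) - \frac{4}{\frac{2}{5} + \frac{2}{5}} = -3 - \frac{4}{\frac{4}{5}} = -3 - 5 = -8$)
$y = 17$ ($y = 13 + 4 = 17$)
$y 6 d{\left(-4,X \right)} = 17 \cdot 6 \cdot 0 = 102 \cdot 0 = 0$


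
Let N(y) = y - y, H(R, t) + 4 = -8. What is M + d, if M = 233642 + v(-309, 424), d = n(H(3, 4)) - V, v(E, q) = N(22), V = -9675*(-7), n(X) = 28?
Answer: 165945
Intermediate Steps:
H(R, t) = -12 (H(R, t) = -4 - 8 = -12)
V = 67725
N(y) = 0
v(E, q) = 0
d = -67697 (d = 28 - 1*67725 = 28 - 67725 = -67697)
M = 233642 (M = 233642 + 0 = 233642)
M + d = 233642 - 67697 = 165945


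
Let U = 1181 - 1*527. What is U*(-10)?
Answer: -6540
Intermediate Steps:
U = 654 (U = 1181 - 527 = 654)
U*(-10) = 654*(-10) = -6540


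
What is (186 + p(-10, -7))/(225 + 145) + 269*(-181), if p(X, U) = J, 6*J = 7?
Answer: -108088457/2220 ≈ -48689.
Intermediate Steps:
J = 7/6 (J = (⅙)*7 = 7/6 ≈ 1.1667)
p(X, U) = 7/6
(186 + p(-10, -7))/(225 + 145) + 269*(-181) = (186 + 7/6)/(225 + 145) + 269*(-181) = (1123/6)/370 - 48689 = (1123/6)*(1/370) - 48689 = 1123/2220 - 48689 = -108088457/2220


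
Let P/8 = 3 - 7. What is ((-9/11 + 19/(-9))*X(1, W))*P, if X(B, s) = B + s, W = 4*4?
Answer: 157760/99 ≈ 1593.5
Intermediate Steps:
W = 16
P = -32 (P = 8*(3 - 7) = 8*(-4) = -32)
((-9/11 + 19/(-9))*X(1, W))*P = ((-9/11 + 19/(-9))*(1 + 16))*(-32) = ((-9*1/11 + 19*(-⅑))*17)*(-32) = ((-9/11 - 19/9)*17)*(-32) = -290/99*17*(-32) = -4930/99*(-32) = 157760/99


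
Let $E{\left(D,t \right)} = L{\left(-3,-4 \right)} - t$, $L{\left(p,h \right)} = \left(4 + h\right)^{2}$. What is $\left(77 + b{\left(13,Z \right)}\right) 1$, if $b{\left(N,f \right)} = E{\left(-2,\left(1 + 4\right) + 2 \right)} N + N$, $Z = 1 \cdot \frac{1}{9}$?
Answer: $-1$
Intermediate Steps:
$Z = \frac{1}{9}$ ($Z = 1 \cdot \frac{1}{9} = \frac{1}{9} \approx 0.11111$)
$E{\left(D,t \right)} = - t$ ($E{\left(D,t \right)} = \left(4 - 4\right)^{2} - t = 0^{2} - t = 0 - t = - t$)
$b{\left(N,f \right)} = - 6 N$ ($b{\left(N,f \right)} = - (\left(1 + 4\right) + 2) N + N = - (5 + 2) N + N = \left(-1\right) 7 N + N = - 7 N + N = - 6 N$)
$\left(77 + b{\left(13,Z \right)}\right) 1 = \left(77 - 78\right) 1 = \left(-1\right) 1 = -1$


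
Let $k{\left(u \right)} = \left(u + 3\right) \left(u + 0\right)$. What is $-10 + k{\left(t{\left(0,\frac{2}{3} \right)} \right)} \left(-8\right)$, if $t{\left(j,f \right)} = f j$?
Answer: $-10$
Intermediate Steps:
$k{\left(u \right)} = u \left(3 + u\right)$ ($k{\left(u \right)} = \left(3 + u\right) u = u \left(3 + u\right)$)
$-10 + k{\left(t{\left(0,\frac{2}{3} \right)} \right)} \left(-8\right) = -10 + \frac{2}{3} \cdot 0 \left(3 + \frac{2}{3} \cdot 0\right) \left(-8\right) = -10 + 0 \left(3 + 0\right) \left(-8\right) = -10 + 0 \cdot 3 \left(-8\right) = -10 + 0 \left(-8\right) = -10 + 0 = -10$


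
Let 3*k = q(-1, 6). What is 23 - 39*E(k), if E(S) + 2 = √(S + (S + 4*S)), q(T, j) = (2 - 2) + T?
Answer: 101 - 39*I*√2 ≈ 101.0 - 55.154*I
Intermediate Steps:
q(T, j) = T (q(T, j) = 0 + T = T)
k = -⅓ (k = (⅓)*(-1) = -⅓ ≈ -0.33333)
E(S) = -2 + √6*√S (E(S) = -2 + √(S + (S + 4*S)) = -2 + √(S + 5*S) = -2 + √(6*S) = -2 + √6*√S)
23 - 39*E(k) = 23 - 39*(-2 + √6*√(-⅓)) = 23 - 39*(-2 + √6*(I*√3/3)) = 23 - 39*(-2 + I*√2) = 23 + (78 - 39*I*√2) = 101 - 39*I*√2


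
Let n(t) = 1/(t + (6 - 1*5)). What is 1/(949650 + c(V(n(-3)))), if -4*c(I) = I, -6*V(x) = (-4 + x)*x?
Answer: 32/30388803 ≈ 1.0530e-6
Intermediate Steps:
n(t) = 1/(1 + t) (n(t) = 1/(t + (6 - 5)) = 1/(t + 1) = 1/(1 + t))
V(x) = -x*(-4 + x)/6 (V(x) = -(-4 + x)*x/6 = -x*(-4 + x)/6)
c(I) = -I/4
1/(949650 + c(V(n(-3)))) = 1/(949650 - (4 - 1/(1 - 3))/(24*(1 - 3))) = 1/(949650 - (4 - 1/(-2))/(24*(-2))) = 1/(949650 - (-1)*(4 - 1*(-½))/(24*2)) = 1/(949650 - (-1)*(4 + ½)/(24*2)) = 1/(949650 - (-1)*9/(24*2*2)) = 1/(949650 - ¼*(-3/8)) = 1/(949650 + 3/32) = 1/(30388803/32) = 32/30388803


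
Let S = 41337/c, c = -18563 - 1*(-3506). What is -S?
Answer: 4593/1673 ≈ 2.7454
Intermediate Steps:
c = -15057 (c = -18563 + 3506 = -15057)
S = -4593/1673 (S = 41337/(-15057) = 41337*(-1/15057) = -4593/1673 ≈ -2.7454)
-S = -1*(-4593/1673) = 4593/1673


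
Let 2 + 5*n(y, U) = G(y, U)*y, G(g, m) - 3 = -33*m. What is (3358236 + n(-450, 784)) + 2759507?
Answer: 42229763/5 ≈ 8.4460e+6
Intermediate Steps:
G(g, m) = 3 - 33*m
n(y, U) = -⅖ + y*(3 - 33*U)/5 (n(y, U) = -⅖ + ((3 - 33*U)*y)/5 = -⅖ + (y*(3 - 33*U))/5 = -⅖ + y*(3 - 33*U)/5)
(3358236 + n(-450, 784)) + 2759507 = (3358236 + (-⅖ + (⅗)*(-450) - 33/5*784*(-450))) + 2759507 = (3358236 + (-⅖ - 270 + 2328480)) + 2759507 = (3358236 + 11641048/5) + 2759507 = 28432228/5 + 2759507 = 42229763/5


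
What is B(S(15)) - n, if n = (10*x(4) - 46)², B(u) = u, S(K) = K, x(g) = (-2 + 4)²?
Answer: -21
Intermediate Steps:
x(g) = 4 (x(g) = 2² = 4)
n = 36 (n = (10*4 - 46)² = (40 - 46)² = (-6)² = 36)
B(S(15)) - n = 15 - 1*36 = 15 - 36 = -21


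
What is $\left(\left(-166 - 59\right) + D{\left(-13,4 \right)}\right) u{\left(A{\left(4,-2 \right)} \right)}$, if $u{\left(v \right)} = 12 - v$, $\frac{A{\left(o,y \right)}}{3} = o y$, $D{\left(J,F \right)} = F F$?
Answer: $-7524$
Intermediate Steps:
$D{\left(J,F \right)} = F^{2}$
$A{\left(o,y \right)} = 3 o y$
$\left(\left(-166 - 59\right) + D{\left(-13,4 \right)}\right) u{\left(A{\left(4,-2 \right)} \right)} = \left(\left(-166 - 59\right) + 4^{2}\right) \left(12 - 3 \cdot 4 \left(-2\right)\right) = \left(-225 + 16\right) \left(12 - -24\right) = - 209 \left(12 + 24\right) = \left(-209\right) 36 = -7524$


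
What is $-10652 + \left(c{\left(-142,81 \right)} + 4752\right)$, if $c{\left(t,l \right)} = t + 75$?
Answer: $-5967$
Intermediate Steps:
$c{\left(t,l \right)} = 75 + t$
$-10652 + \left(c{\left(-142,81 \right)} + 4752\right) = -10652 + \left(\left(75 - 142\right) + 4752\right) = -10652 + \left(-67 + 4752\right) = -10652 + 4685 = -5967$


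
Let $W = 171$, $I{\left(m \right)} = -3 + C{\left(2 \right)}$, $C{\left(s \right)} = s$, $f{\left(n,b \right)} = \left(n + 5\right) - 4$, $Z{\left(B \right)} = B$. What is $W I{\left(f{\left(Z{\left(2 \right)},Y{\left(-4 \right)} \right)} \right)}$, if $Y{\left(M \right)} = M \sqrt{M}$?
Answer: $-171$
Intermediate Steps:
$Y{\left(M \right)} = M^{\frac{3}{2}}$
$f{\left(n,b \right)} = 1 + n$ ($f{\left(n,b \right)} = \left(5 + n\right) - 4 = 1 + n$)
$I{\left(m \right)} = -1$ ($I{\left(m \right)} = -3 + 2 = -1$)
$W I{\left(f{\left(Z{\left(2 \right)},Y{\left(-4 \right)} \right)} \right)} = 171 \left(-1\right) = -171$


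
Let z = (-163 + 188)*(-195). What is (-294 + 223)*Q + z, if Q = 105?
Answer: -12330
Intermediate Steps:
z = -4875 (z = 25*(-195) = -4875)
(-294 + 223)*Q + z = (-294 + 223)*105 - 4875 = -71*105 - 4875 = -7455 - 4875 = -12330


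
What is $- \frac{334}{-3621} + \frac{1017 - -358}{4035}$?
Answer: $\frac{421771}{974049} \approx 0.43301$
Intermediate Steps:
$- \frac{334}{-3621} + \frac{1017 - -358}{4035} = \left(-334\right) \left(- \frac{1}{3621}\right) + \left(1017 + 358\right) \frac{1}{4035} = \frac{334}{3621} + 1375 \cdot \frac{1}{4035} = \frac{334}{3621} + \frac{275}{807} = \frac{421771}{974049}$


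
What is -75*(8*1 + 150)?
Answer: -11850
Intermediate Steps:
-75*(8*1 + 150) = -75*(8 + 150) = -75*158 = -11850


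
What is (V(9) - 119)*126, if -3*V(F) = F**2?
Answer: -18396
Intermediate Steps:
V(F) = -F**2/3
(V(9) - 119)*126 = (-1/3*9**2 - 119)*126 = (-1/3*81 - 119)*126 = (-27 - 119)*126 = -146*126 = -18396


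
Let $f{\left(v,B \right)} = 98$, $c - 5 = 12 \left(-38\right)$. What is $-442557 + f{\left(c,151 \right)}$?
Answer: $-442459$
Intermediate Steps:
$c = -451$ ($c = 5 + 12 \left(-38\right) = 5 - 456 = -451$)
$-442557 + f{\left(c,151 \right)} = -442557 + 98 = -442459$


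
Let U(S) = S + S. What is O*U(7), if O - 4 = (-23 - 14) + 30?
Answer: -42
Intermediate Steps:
U(S) = 2*S
O = -3 (O = 4 + ((-23 - 14) + 30) = 4 + (-37 + 30) = 4 - 7 = -3)
O*U(7) = -6*7 = -3*14 = -42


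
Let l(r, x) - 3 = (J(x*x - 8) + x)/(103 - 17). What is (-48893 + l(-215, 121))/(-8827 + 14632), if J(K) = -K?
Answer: -2109526/249615 ≈ -8.4511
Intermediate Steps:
l(r, x) = 133/43 - x²/86 + x/86 (l(r, x) = 3 + (-(x*x - 8) + x)/(103 - 17) = 3 + (-(x² - 8) + x)/86 = 3 + (-(-8 + x²) + x)*(1/86) = 3 + ((8 - x²) + x)*(1/86) = 3 + (8 + x - x²)*(1/86) = 3 + (4/43 - x²/86 + x/86) = 133/43 - x²/86 + x/86)
(-48893 + l(-215, 121))/(-8827 + 14632) = (-48893 + (133/43 - 1/86*121² + (1/86)*121))/(-8827 + 14632) = (-48893 + (133/43 - 1/86*14641 + 121/86))/5805 = (-48893 + (133/43 - 14641/86 + 121/86))*(1/5805) = (-48893 - 7127/43)*(1/5805) = -2109526/43*1/5805 = -2109526/249615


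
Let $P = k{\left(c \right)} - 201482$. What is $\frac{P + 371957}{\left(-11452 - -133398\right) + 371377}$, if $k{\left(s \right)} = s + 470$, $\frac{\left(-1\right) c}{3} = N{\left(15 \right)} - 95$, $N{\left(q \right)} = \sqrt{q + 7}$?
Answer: $\frac{171230}{493323} - \frac{\sqrt{22}}{164441} \approx 0.34707$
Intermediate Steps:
$N{\left(q \right)} = \sqrt{7 + q}$
$c = 285 - 3 \sqrt{22}$ ($c = - 3 \left(\sqrt{7 + 15} - 95\right) = - 3 \left(\sqrt{22} - 95\right) = - 3 \left(-95 + \sqrt{22}\right) = 285 - 3 \sqrt{22} \approx 270.93$)
$k{\left(s \right)} = 470 + s$
$P = -200727 - 3 \sqrt{22}$ ($P = \left(470 + \left(285 - 3 \sqrt{22}\right)\right) - 201482 = \left(755 - 3 \sqrt{22}\right) - 201482 = -200727 - 3 \sqrt{22} \approx -2.0074 \cdot 10^{5}$)
$\frac{P + 371957}{\left(-11452 - -133398\right) + 371377} = \frac{\left(-200727 - 3 \sqrt{22}\right) + 371957}{\left(-11452 - -133398\right) + 371377} = \frac{171230 - 3 \sqrt{22}}{\left(-11452 + 133398\right) + 371377} = \frac{171230 - 3 \sqrt{22}}{121946 + 371377} = \frac{171230 - 3 \sqrt{22}}{493323} = \left(171230 - 3 \sqrt{22}\right) \frac{1}{493323} = \frac{171230}{493323} - \frac{\sqrt{22}}{164441}$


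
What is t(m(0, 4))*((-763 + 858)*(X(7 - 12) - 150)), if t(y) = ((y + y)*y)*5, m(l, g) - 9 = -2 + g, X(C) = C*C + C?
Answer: -14943500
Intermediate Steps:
X(C) = C + C² (X(C) = C² + C = C + C²)
m(l, g) = 7 + g (m(l, g) = 9 + (-2 + g) = 7 + g)
t(y) = 10*y² (t(y) = ((2*y)*y)*5 = (2*y²)*5 = 10*y²)
t(m(0, 4))*((-763 + 858)*(X(7 - 12) - 150)) = (10*(7 + 4)²)*((-763 + 858)*((7 - 12)*(1 + (7 - 12)) - 150)) = (10*11²)*(95*(-5*(1 - 5) - 150)) = (10*121)*(95*(-5*(-4) - 150)) = 1210*(95*(20 - 150)) = 1210*(95*(-130)) = 1210*(-12350) = -14943500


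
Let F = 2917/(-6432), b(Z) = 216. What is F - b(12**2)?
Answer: -1392229/6432 ≈ -216.45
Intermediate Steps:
F = -2917/6432 (F = 2917*(-1/6432) = -2917/6432 ≈ -0.45351)
F - b(12**2) = -2917/6432 - 1*216 = -2917/6432 - 216 = -1392229/6432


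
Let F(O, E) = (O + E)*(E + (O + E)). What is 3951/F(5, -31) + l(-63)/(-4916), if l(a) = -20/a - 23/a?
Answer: 203932097/76497876 ≈ 2.6659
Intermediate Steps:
l(a) = -43/a
F(O, E) = (E + O)*(O + 2*E) (F(O, E) = (E + O)*(E + (E + O)) = (E + O)*(O + 2*E))
3951/F(5, -31) + l(-63)/(-4916) = 3951/(5² + 2*(-31)² + 3*(-31)*5) - 43/(-63)/(-4916) = 3951/(25 + 2*961 - 465) - 43*(-1/63)*(-1/4916) = 3951/(25 + 1922 - 465) + (43/63)*(-1/4916) = 3951/1482 - 43/309708 = 3951*(1/1482) - 43/309708 = 1317/494 - 43/309708 = 203932097/76497876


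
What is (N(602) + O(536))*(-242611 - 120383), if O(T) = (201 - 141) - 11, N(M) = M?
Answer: -236309094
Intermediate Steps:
O(T) = 49 (O(T) = 60 - 11 = 49)
(N(602) + O(536))*(-242611 - 120383) = (602 + 49)*(-242611 - 120383) = 651*(-362994) = -236309094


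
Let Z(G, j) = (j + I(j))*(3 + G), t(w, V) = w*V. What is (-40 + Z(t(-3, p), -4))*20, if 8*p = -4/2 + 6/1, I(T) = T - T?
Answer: -920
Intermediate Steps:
I(T) = 0
p = ½ (p = (-4/2 + 6/1)/8 = (-4*½ + 6*1)/8 = (-2 + 6)/8 = (⅛)*4 = ½ ≈ 0.50000)
t(w, V) = V*w
Z(G, j) = j*(3 + G) (Z(G, j) = (j + 0)*(3 + G) = j*(3 + G))
(-40 + Z(t(-3, p), -4))*20 = (-40 - 4*(3 + (½)*(-3)))*20 = (-40 - 4*(3 - 3/2))*20 = (-40 - 4*3/2)*20 = (-40 - 6)*20 = -46*20 = -920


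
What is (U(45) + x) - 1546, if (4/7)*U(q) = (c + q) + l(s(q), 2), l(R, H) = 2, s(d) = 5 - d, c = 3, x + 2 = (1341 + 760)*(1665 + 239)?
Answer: 7997687/2 ≈ 3.9988e+6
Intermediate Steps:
x = 4000302 (x = -2 + (1341 + 760)*(1665 + 239) = -2 + 2101*1904 = -2 + 4000304 = 4000302)
U(q) = 35/4 + 7*q/4 (U(q) = 7*((3 + q) + 2)/4 = 7*(5 + q)/4 = 35/4 + 7*q/4)
(U(45) + x) - 1546 = ((35/4 + (7/4)*45) + 4000302) - 1546 = ((35/4 + 315/4) + 4000302) - 1546 = (175/2 + 4000302) - 1546 = 8000779/2 - 1546 = 7997687/2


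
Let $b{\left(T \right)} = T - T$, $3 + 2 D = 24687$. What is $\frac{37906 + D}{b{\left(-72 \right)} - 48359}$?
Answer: $- \frac{50248}{48359} \approx -1.0391$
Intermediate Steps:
$D = 12342$ ($D = - \frac{3}{2} + \frac{1}{2} \cdot 24687 = - \frac{3}{2} + \frac{24687}{2} = 12342$)
$b{\left(T \right)} = 0$
$\frac{37906 + D}{b{\left(-72 \right)} - 48359} = \frac{37906 + 12342}{0 - 48359} = \frac{50248}{-48359} = 50248 \left(- \frac{1}{48359}\right) = - \frac{50248}{48359}$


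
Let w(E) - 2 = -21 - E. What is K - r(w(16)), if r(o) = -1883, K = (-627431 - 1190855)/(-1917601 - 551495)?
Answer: 2325563027/1234548 ≈ 1883.7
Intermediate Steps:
w(E) = -19 - E (w(E) = 2 + (-21 - E) = -19 - E)
K = 909143/1234548 (K = -1818286/(-2469096) = -1818286*(-1/2469096) = 909143/1234548 ≈ 0.73642)
K - r(w(16)) = 909143/1234548 - 1*(-1883) = 909143/1234548 + 1883 = 2325563027/1234548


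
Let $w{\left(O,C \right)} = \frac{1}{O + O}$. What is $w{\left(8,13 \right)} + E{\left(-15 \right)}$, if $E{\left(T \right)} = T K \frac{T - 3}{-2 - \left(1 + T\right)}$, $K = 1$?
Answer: $\frac{361}{16} \approx 22.563$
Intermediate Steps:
$w{\left(O,C \right)} = \frac{1}{2 O}$
$E{\left(T \right)} = \frac{T \left(-3 + T\right)}{-3 - T}$ ($E{\left(T \right)} = T 1 \frac{T - 3}{-2 - \left(1 + T\right)} = T \frac{-3 + T}{-3 - T} = \frac{T \left(-3 + T\right)}{-3 - T}$)
$w{\left(8,13 \right)} + E{\left(-15 \right)} = \frac{1}{2 \cdot 8} - \frac{15 \left(3 - -15\right)}{3 - 15} = \frac{1}{2} \cdot \frac{1}{8} - \frac{15 \left(3 + 15\right)}{-12} = \frac{1}{16} - \left(- \frac{5}{4}\right) 18 = \frac{1}{16} + \frac{45}{2} = \frac{361}{16}$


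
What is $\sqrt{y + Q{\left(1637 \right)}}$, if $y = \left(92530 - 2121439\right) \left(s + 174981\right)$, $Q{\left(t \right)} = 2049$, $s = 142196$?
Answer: $6 i \sqrt{17875646329} \approx 8.022 \cdot 10^{5} i$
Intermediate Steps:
$y = -643523269893$ ($y = \left(92530 - 2121439\right) \left(142196 + 174981\right) = \left(-2028909\right) 317177 = -643523269893$)
$\sqrt{y + Q{\left(1637 \right)}} = \sqrt{-643523269893 + 2049} = \sqrt{-643523267844} = 6 i \sqrt{17875646329}$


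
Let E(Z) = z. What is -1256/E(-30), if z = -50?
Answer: 628/25 ≈ 25.120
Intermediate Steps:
E(Z) = -50
-1256/E(-30) = -1256/(-50) = -1256*(-1/50) = 628/25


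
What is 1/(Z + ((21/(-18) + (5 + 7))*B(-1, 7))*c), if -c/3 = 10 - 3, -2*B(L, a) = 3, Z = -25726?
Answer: -4/101539 ≈ -3.9394e-5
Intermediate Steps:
B(L, a) = -3/2 (B(L, a) = -½*3 = -3/2)
c = -21 (c = -3*(10 - 3) = -3*7 = -21)
1/(Z + ((21/(-18) + (5 + 7))*B(-1, 7))*c) = 1/(-25726 + ((21/(-18) + (5 + 7))*(-3/2))*(-21)) = 1/(-25726 + ((21*(-1/18) + 12)*(-3/2))*(-21)) = 1/(-25726 + ((-7/6 + 12)*(-3/2))*(-21)) = 1/(-25726 + ((65/6)*(-3/2))*(-21)) = 1/(-25726 - 65/4*(-21)) = 1/(-25726 + 1365/4) = 1/(-101539/4) = -4/101539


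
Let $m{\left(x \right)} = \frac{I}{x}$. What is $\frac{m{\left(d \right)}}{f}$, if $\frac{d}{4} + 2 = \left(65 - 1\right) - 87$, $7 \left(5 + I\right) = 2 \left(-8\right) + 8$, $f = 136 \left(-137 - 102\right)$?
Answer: $- \frac{43}{22752800} \approx -1.8899 \cdot 10^{-6}$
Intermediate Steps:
$f = -32504$ ($f = 136 \left(-239\right) = -32504$)
$I = - \frac{43}{7}$ ($I = -5 + \frac{2 \left(-8\right) + 8}{7} = -5 + \frac{-16 + 8}{7} = -5 + \frac{1}{7} \left(-8\right) = -5 - \frac{8}{7} = - \frac{43}{7} \approx -6.1429$)
$d = -100$ ($d = -8 + 4 \left(\left(65 - 1\right) - 87\right) = -8 + 4 \left(64 - 87\right) = -8 + 4 \left(-23\right) = -8 - 92 = -100$)
$m{\left(x \right)} = - \frac{43}{7 x}$
$\frac{m{\left(d \right)}}{f} = \frac{\left(- \frac{43}{7}\right) \frac{1}{-100}}{-32504} = \left(- \frac{43}{7}\right) \left(- \frac{1}{100}\right) \left(- \frac{1}{32504}\right) = \frac{43}{700} \left(- \frac{1}{32504}\right) = - \frac{43}{22752800}$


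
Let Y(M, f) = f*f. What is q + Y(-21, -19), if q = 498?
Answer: 859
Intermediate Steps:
Y(M, f) = f²
q + Y(-21, -19) = 498 + (-19)² = 498 + 361 = 859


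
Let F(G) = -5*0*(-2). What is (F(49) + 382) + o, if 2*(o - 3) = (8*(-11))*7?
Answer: 77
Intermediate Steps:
F(G) = 0 (F(G) = 0*(-2) = 0)
o = -305 (o = 3 + ((8*(-11))*7)/2 = 3 + (-88*7)/2 = 3 + (1/2)*(-616) = 3 - 308 = -305)
(F(49) + 382) + o = (0 + 382) - 305 = 382 - 305 = 77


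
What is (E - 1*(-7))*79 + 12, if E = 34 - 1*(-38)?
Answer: 6253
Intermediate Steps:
E = 72 (E = 34 + 38 = 72)
(E - 1*(-7))*79 + 12 = (72 - 1*(-7))*79 + 12 = (72 + 7)*79 + 12 = 79*79 + 12 = 6241 + 12 = 6253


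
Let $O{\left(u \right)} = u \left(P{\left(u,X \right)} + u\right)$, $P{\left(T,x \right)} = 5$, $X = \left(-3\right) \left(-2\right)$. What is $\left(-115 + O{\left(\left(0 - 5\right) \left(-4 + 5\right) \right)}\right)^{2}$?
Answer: $13225$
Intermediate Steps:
$X = 6$
$O{\left(u \right)} = u \left(5 + u\right)$
$\left(-115 + O{\left(\left(0 - 5\right) \left(-4 + 5\right) \right)}\right)^{2} = \left(-115 + \left(0 - 5\right) \left(-4 + 5\right) \left(5 + \left(0 - 5\right) \left(-4 + 5\right)\right)\right)^{2} = \left(-115 + \left(-5\right) 1 \left(5 - 5\right)\right)^{2} = \left(-115 - 5 \left(5 - 5\right)\right)^{2} = \left(-115 - 0\right)^{2} = \left(-115 + 0\right)^{2} = \left(-115\right)^{2} = 13225$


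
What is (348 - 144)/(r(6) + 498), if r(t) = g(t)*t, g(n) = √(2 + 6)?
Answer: 2822/6881 - 68*√2/6881 ≈ 0.39614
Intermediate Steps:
g(n) = 2*√2 (g(n) = √8 = 2*√2)
r(t) = 2*t*√2 (r(t) = (2*√2)*t = 2*t*√2)
(348 - 144)/(r(6) + 498) = (348 - 144)/(2*6*√2 + 498) = 204/(12*√2 + 498) = 204/(498 + 12*√2)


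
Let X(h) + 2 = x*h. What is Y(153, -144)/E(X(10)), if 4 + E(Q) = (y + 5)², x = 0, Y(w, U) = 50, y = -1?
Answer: 25/6 ≈ 4.1667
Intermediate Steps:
X(h) = -2 (X(h) = -2 + 0*h = -2 + 0 = -2)
E(Q) = 12 (E(Q) = -4 + (-1 + 5)² = -4 + 4² = -4 + 16 = 12)
Y(153, -144)/E(X(10)) = 50/12 = 50*(1/12) = 25/6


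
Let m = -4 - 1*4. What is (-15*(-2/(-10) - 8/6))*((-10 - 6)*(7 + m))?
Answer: 272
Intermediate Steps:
m = -8 (m = -4 - 4 = -8)
(-15*(-2/(-10) - 8/6))*((-10 - 6)*(7 + m)) = (-15*(-2/(-10) - 8/6))*((-10 - 6)*(7 - 8)) = (-15*(-2*(-⅒) - 8*⅙))*(-16*(-1)) = -15*(⅕ - 4/3)*16 = -15*(-17/15)*16 = 17*16 = 272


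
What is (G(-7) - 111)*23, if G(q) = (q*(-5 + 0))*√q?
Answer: -2553 + 805*I*√7 ≈ -2553.0 + 2129.8*I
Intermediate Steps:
G(q) = -5*q^(3/2) (G(q) = (q*(-5))*√q = (-5*q)*√q = -5*q^(3/2))
(G(-7) - 111)*23 = (-(-35)*I*√7 - 111)*23 = (35*I*√7 - 111)*23 = (-111 + 35*I*√7)*23 = -2553 + 805*I*√7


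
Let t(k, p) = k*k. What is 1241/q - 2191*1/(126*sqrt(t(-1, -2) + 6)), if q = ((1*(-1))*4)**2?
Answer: 1241/16 - 313*sqrt(7)/126 ≈ 70.990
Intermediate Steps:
t(k, p) = k**2
q = 16 (q = (-1*4)**2 = (-4)**2 = 16)
1241/q - 2191*1/(126*sqrt(t(-1, -2) + 6)) = 1241/16 - 2191*1/(126*sqrt((-1)**2 + 6)) = 1241*(1/16) - 2191*1/(126*sqrt(1 + 6)) = 1241/16 - 2191*sqrt(7)/882 = 1241/16 - 313*sqrt(7)/126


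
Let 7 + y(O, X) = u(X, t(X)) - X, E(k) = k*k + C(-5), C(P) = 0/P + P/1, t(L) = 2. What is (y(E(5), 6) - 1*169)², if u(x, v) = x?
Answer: 30976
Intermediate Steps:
C(P) = P (C(P) = 0 + P*1 = 0 + P = P)
E(k) = -5 + k² (E(k) = k*k - 5 = k² - 5 = -5 + k²)
y(O, X) = -7 (y(O, X) = -7 + (X - X) = -7 + 0 = -7)
(y(E(5), 6) - 1*169)² = (-7 - 1*169)² = (-7 - 169)² = (-176)² = 30976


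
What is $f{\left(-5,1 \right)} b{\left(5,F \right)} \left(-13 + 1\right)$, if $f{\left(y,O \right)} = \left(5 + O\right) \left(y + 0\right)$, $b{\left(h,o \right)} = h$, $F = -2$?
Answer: $1800$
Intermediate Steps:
$f{\left(y,O \right)} = y \left(5 + O\right)$ ($f{\left(y,O \right)} = \left(5 + O\right) y = y \left(5 + O\right)$)
$f{\left(-5,1 \right)} b{\left(5,F \right)} \left(-13 + 1\right) = - 5 \left(5 + 1\right) 5 \left(-13 + 1\right) = \left(-5\right) 6 \cdot 5 \left(-12\right) = \left(-30\right) 5 \left(-12\right) = \left(-150\right) \left(-12\right) = 1800$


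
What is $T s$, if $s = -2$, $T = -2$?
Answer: $4$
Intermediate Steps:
$T s = \left(-2\right) \left(-2\right) = 4$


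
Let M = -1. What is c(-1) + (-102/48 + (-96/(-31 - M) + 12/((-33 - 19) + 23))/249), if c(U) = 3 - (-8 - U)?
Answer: 2277847/288840 ≈ 7.8862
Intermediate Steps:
c(U) = 11 + U (c(U) = 3 + (8 + U) = 11 + U)
c(-1) + (-102/48 + (-96/(-31 - M) + 12/((-33 - 19) + 23))/249) = (11 - 1) + (-102/48 + (-96/(-31 - 1*(-1)) + 12/((-33 - 19) + 23))/249) = 10 + (-102*1/48 + (-96/(-31 + 1) + 12/(-52 + 23))*(1/249)) = 10 + (-17/8 + (-96/(-30) + 12/(-29))*(1/249)) = 10 + (-17/8 + (-96*(-1/30) + 12*(-1/29))*(1/249)) = 10 + (-17/8 + (16/5 - 12/29)*(1/249)) = 10 + (-17/8 + (404/145)*(1/249)) = 10 + (-17/8 + 404/36105) = 10 - 610553/288840 = 2277847/288840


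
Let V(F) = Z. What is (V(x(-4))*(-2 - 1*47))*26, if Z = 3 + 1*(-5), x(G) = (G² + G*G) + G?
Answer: 2548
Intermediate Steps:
x(G) = G + 2*G² (x(G) = (G² + G²) + G = 2*G² + G = G + 2*G²)
Z = -2 (Z = 3 - 5 = -2)
V(F) = -2
(V(x(-4))*(-2 - 1*47))*26 = -2*(-2 - 1*47)*26 = -2*(-2 - 47)*26 = -2*(-49)*26 = 98*26 = 2548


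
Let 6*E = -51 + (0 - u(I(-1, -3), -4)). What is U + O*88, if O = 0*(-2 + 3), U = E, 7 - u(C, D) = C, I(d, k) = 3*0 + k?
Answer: -61/6 ≈ -10.167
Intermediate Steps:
I(d, k) = k (I(d, k) = 0 + k = k)
u(C, D) = 7 - C
E = -61/6 (E = (-51 + (0 - (7 - 1*(-3))))/6 = (-51 + (0 - (7 + 3)))/6 = (-51 + (0 - 1*10))/6 = (-51 + (0 - 10))/6 = (-51 - 10)/6 = (1/6)*(-61) = -61/6 ≈ -10.167)
U = -61/6 ≈ -10.167
O = 0 (O = 0*1 = 0)
U + O*88 = -61/6 + 0*88 = -61/6 + 0 = -61/6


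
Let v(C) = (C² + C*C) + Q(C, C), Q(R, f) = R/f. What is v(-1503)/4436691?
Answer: 4518019/4436691 ≈ 1.0183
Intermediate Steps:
v(C) = 1 + 2*C² (v(C) = (C² + C*C) + C/C = (C² + C²) + 1 = 2*C² + 1 = 1 + 2*C²)
v(-1503)/4436691 = (1 + 2*(-1503)²)/4436691 = (1 + 2*2259009)*(1/4436691) = (1 + 4518018)*(1/4436691) = 4518019*(1/4436691) = 4518019/4436691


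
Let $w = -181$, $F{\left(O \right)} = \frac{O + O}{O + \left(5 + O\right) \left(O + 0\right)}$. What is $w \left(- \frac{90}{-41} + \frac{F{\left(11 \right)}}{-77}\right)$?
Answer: $- \frac{21308768}{53669} \approx -397.04$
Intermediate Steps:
$F{\left(O \right)} = \frac{2 O}{O + O \left(5 + O\right)}$ ($F{\left(O \right)} = \frac{2 O}{O + \left(5 + O\right) O} = \frac{2 O}{O + O \left(5 + O\right)}$)
$w \left(- \frac{90}{-41} + \frac{F{\left(11 \right)}}{-77}\right) = - 181 \left(- \frac{90}{-41} + \frac{2 \frac{1}{6 + 11}}{-77}\right) = - 181 \left(\left(-90\right) \left(- \frac{1}{41}\right) + \frac{2}{17} \left(- \frac{1}{77}\right)\right) = - 181 \left(\frac{90}{41} + 2 \cdot \frac{1}{17} \left(- \frac{1}{77}\right)\right) = - 181 \left(\frac{90}{41} + \frac{2}{17} \left(- \frac{1}{77}\right)\right) = - 181 \left(\frac{90}{41} - \frac{2}{1309}\right) = \left(-181\right) \frac{117728}{53669} = - \frac{21308768}{53669}$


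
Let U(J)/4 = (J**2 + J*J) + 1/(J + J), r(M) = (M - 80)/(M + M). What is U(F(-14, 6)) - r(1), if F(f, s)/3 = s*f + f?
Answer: 203309083/294 ≈ 6.9153e+5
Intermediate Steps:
r(M) = (-80 + M)/(2*M) (r(M) = (-80 + M)/((2*M)) = (-80 + M)*(1/(2*M)) = (-80 + M)/(2*M))
F(f, s) = 3*f + 3*f*s (F(f, s) = 3*(s*f + f) = 3*(f*s + f) = 3*(f + f*s) = 3*f + 3*f*s)
U(J) = 2/J + 8*J**2 (U(J) = 4*((J**2 + J*J) + 1/(J + J)) = 4*((J**2 + J**2) + 1/(2*J)) = 4*(2*J**2 + 1/(2*J)) = 4*(1/(2*J) + 2*J**2) = 2/J + 8*J**2)
U(F(-14, 6)) - r(1) = 2*(1 + 4*(3*(-14)*(1 + 6))**3)/((3*(-14)*(1 + 6))) - (-80 + 1)/(2*1) = 2*(1 + 4*(3*(-14)*7)**3)/((3*(-14)*7)) - (-79)/2 = 2*(1 + 4*(-294)**3)/(-294) - 1*(-79/2) = 2*(-1/294)*(1 + 4*(-25412184)) + 79/2 = 2*(-1/294)*(1 - 101648736) + 79/2 = 2*(-1/294)*(-101648735) + 79/2 = 101648735/147 + 79/2 = 203309083/294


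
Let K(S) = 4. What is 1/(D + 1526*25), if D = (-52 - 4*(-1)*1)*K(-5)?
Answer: 1/37958 ≈ 2.6345e-5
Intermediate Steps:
D = -192 (D = (-52 - 4*(-1)*1)*4 = (-52 + 4*1)*4 = (-52 + 4)*4 = -48*4 = -192)
1/(D + 1526*25) = 1/(-192 + 1526*25) = 1/(-192 + 38150) = 1/37958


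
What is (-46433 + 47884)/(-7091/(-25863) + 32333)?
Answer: 37527213/836235470 ≈ 0.044876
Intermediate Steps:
(-46433 + 47884)/(-7091/(-25863) + 32333) = 1451/(-7091*(-1/25863) + 32333) = 1451/(7091/25863 + 32333) = 1451/(836235470/25863) = 1451*(25863/836235470) = 37527213/836235470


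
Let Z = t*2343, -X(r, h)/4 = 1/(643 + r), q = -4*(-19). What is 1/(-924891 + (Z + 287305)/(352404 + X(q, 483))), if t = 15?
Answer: -126689236/117173618252501 ≈ -1.0812e-6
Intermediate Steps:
q = 76
X(r, h) = -4/(643 + r)
Z = 35145 (Z = 15*2343 = 35145)
1/(-924891 + (Z + 287305)/(352404 + X(q, 483))) = 1/(-924891 + (35145 + 287305)/(352404 - 4/(643 + 76))) = 1/(-924891 + 322450/(352404 - 4/719)) = 1/(-924891 + 322450/(253378472/719)) = 1/(-924891 + 322450*(719/253378472)) = 1/(-924891 + 115920775/126689236) = 1/(-117173618252501/126689236) = -126689236/117173618252501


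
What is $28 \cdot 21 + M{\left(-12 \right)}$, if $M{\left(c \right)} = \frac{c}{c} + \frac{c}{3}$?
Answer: $585$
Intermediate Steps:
$M{\left(c \right)} = 1 + \frac{c}{3}$ ($M{\left(c \right)} = 1 + c \frac{1}{3} = 1 + \frac{c}{3}$)
$28 \cdot 21 + M{\left(-12 \right)} = 28 \cdot 21 + \left(1 + \frac{1}{3} \left(-12\right)\right) = 588 + \left(1 - 4\right) = 588 - 3 = 585$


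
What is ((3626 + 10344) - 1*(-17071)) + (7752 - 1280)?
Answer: 37513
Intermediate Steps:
((3626 + 10344) - 1*(-17071)) + (7752 - 1280) = (13970 + 17071) + 6472 = 31041 + 6472 = 37513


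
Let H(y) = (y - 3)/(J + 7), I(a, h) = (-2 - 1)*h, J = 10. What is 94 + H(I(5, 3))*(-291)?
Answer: 5090/17 ≈ 299.41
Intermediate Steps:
I(a, h) = -3*h
H(y) = -3/17 + y/17 (H(y) = (y - 3)/(10 + 7) = (-3 + y)/17 = (-3 + y)*(1/17) = -3/17 + y/17)
94 + H(I(5, 3))*(-291) = 94 + (-3/17 + (-3*3)/17)*(-291) = 94 + (-3/17 + (1/17)*(-9))*(-291) = 94 + (-3/17 - 9/17)*(-291) = 94 - 12/17*(-291) = 94 + 3492/17 = 5090/17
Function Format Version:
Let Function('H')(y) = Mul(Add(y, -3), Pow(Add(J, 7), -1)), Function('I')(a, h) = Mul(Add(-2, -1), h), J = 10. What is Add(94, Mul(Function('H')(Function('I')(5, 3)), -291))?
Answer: Rational(5090, 17) ≈ 299.41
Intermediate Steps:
Function('I')(a, h) = Mul(-3, h)
Function('H')(y) = Add(Rational(-3, 17), Mul(Rational(1, 17), y)) (Function('H')(y) = Mul(Add(y, -3), Pow(Add(10, 7), -1)) = Mul(Add(-3, y), Pow(17, -1)) = Mul(Add(-3, y), Rational(1, 17)) = Add(Rational(-3, 17), Mul(Rational(1, 17), y)))
Add(94, Mul(Function('H')(Function('I')(5, 3)), -291)) = Add(94, Mul(Add(Rational(-3, 17), Mul(Rational(1, 17), Mul(-3, 3))), -291)) = Add(94, Mul(Add(Rational(-3, 17), Mul(Rational(1, 17), -9)), -291)) = Add(94, Mul(Add(Rational(-3, 17), Rational(-9, 17)), -291)) = Add(94, Mul(Rational(-12, 17), -291)) = Add(94, Rational(3492, 17)) = Rational(5090, 17)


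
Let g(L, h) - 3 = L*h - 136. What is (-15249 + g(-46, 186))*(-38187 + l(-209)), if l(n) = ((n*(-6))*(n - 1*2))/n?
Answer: 883814898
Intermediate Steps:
g(L, h) = -133 + L*h (g(L, h) = 3 + (L*h - 136) = 3 + (-136 + L*h) = -133 + L*h)
l(n) = 12 - 6*n (l(n) = ((-6*n)*(n - 2))/n = ((-6*n)*(-2 + n))/n = (-6*n*(-2 + n))/n = 12 - 6*n)
(-15249 + g(-46, 186))*(-38187 + l(-209)) = (-15249 + (-133 - 46*186))*(-38187 + (12 - 6*(-209))) = (-15249 + (-133 - 8556))*(-38187 + (12 + 1254)) = (-15249 - 8689)*(-38187 + 1266) = -23938*(-36921) = 883814898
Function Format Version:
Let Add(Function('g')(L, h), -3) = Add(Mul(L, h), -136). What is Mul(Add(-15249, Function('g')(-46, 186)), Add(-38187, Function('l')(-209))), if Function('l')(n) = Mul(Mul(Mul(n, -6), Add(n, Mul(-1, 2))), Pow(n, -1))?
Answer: 883814898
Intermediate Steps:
Function('g')(L, h) = Add(-133, Mul(L, h)) (Function('g')(L, h) = Add(3, Add(Mul(L, h), -136)) = Add(3, Add(-136, Mul(L, h))) = Add(-133, Mul(L, h)))
Function('l')(n) = Add(12, Mul(-6, n)) (Function('l')(n) = Mul(Mul(Mul(-6, n), Add(n, -2)), Pow(n, -1)) = Mul(Mul(Mul(-6, n), Add(-2, n)), Pow(n, -1)) = Mul(Mul(-6, n, Add(-2, n)), Pow(n, -1)) = Add(12, Mul(-6, n)))
Mul(Add(-15249, Function('g')(-46, 186)), Add(-38187, Function('l')(-209))) = Mul(Add(-15249, Add(-133, Mul(-46, 186))), Add(-38187, Add(12, Mul(-6, -209)))) = Mul(Add(-15249, Add(-133, -8556)), Add(-38187, Add(12, 1254))) = Mul(Add(-15249, -8689), Add(-38187, 1266)) = Mul(-23938, -36921) = 883814898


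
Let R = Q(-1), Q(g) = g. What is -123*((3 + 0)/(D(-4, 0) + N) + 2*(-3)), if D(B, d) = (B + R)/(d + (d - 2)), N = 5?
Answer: 3444/5 ≈ 688.80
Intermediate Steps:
R = -1
D(B, d) = (-1 + B)/(-2 + 2*d) (D(B, d) = (B - 1)/(d + (d - 2)) = (-1 + B)/(d + (-2 + d)) = (-1 + B)/(-2 + 2*d))
-123*((3 + 0)/(D(-4, 0) + N) + 2*(-3)) = -123*((3 + 0)/((-1 - 4)/(2*(-1 + 0)) + 5) + 2*(-3)) = -123*(3/((½)*(-5)/(-1) + 5) - 6) = -123*(3/((½)*(-1)*(-5) + 5) - 6) = -123*(3/(5/2 + 5) - 6) = -123*(3/(15/2) - 6) = -123*(3*(2/15) - 6) = -123*(⅖ - 6) = -123*(-28/5) = 3444/5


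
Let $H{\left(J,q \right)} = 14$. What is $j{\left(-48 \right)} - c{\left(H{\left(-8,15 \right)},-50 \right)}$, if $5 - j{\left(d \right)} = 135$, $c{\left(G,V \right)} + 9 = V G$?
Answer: $579$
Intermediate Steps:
$c{\left(G,V \right)} = -9 + G V$ ($c{\left(G,V \right)} = -9 + V G = -9 + G V$)
$j{\left(d \right)} = -130$ ($j{\left(d \right)} = 5 - 135 = -130$)
$j{\left(-48 \right)} - c{\left(H{\left(-8,15 \right)},-50 \right)} = -130 - \left(-9 + 14 \left(-50\right)\right) = -130 - \left(-9 - 700\right) = -130 - -709 = -130 + 709 = 579$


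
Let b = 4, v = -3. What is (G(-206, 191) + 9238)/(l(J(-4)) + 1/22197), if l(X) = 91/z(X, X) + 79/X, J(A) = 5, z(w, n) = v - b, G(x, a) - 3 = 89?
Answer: 1035490050/310763 ≈ 3332.1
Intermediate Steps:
G(x, a) = 92 (G(x, a) = 3 + 89 = 92)
z(w, n) = -7 (z(w, n) = -3 - 1*4 = -3 - 4 = -7)
l(X) = -13 + 79/X (l(X) = 91/(-7) + 79/X = 91*(-⅐) + 79/X = -13 + 79/X)
(G(-206, 191) + 9238)/(l(J(-4)) + 1/22197) = (92 + 9238)/((-13 + 79/5) + 1/22197) = 9330/((-13 + 79*(⅕)) + 1/22197) = 9330/((-13 + 79/5) + 1/22197) = 9330/(14/5 + 1/22197) = 9330/(310763/110985) = 9330*(110985/310763) = 1035490050/310763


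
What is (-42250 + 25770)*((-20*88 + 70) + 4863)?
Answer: -52291040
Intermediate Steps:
(-42250 + 25770)*((-20*88 + 70) + 4863) = -16480*((-1760 + 70) + 4863) = -16480*(-1690 + 4863) = -16480*3173 = -52291040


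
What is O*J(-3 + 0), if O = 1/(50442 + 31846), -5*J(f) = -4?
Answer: 1/102860 ≈ 9.7219e-6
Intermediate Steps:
J(f) = ⅘ (J(f) = -⅕*(-4) = ⅘)
O = 1/82288 ≈ 1.2152e-5
O*J(-3 + 0) = (1/82288)*(⅘) = 1/102860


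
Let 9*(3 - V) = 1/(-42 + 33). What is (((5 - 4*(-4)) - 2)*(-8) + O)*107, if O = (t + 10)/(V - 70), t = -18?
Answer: -44089564/2713 ≈ -16251.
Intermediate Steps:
V = 244/81 (V = 3 - 1/(9*(-42 + 33)) = 3 - 1/9/(-9) = 3 - 1/9*(-1/9) = 3 + 1/81 = 244/81 ≈ 3.0123)
O = 324/2713 (O = (-18 + 10)/(244/81 - 70) = -8/(-5426/81) = -8*(-81/5426) = 324/2713 ≈ 0.11942)
(((5 - 4*(-4)) - 2)*(-8) + O)*107 = (((5 - 4*(-4)) - 2)*(-8) + 324/2713)*107 = (((5 + 16) - 2)*(-8) + 324/2713)*107 = ((21 - 2)*(-8) + 324/2713)*107 = (19*(-8) + 324/2713)*107 = (-152 + 324/2713)*107 = -412052/2713*107 = -44089564/2713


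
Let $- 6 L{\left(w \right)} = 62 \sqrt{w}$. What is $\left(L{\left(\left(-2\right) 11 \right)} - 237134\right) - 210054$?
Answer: $-447188 - \frac{31 i \sqrt{22}}{3} \approx -4.4719 \cdot 10^{5} - 48.468 i$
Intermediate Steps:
$L{\left(w \right)} = - \frac{31 \sqrt{w}}{3}$ ($L{\left(w \right)} = - \frac{62 \sqrt{w}}{6} = - \frac{31 \sqrt{w}}{3}$)
$\left(L{\left(\left(-2\right) 11 \right)} - 237134\right) - 210054 = \left(- \frac{31 \sqrt{\left(-2\right) 11}}{3} - 237134\right) - 210054 = \left(- \frac{31 \sqrt{-22}}{3} - 237134\right) - 210054 = \left(- \frac{31 i \sqrt{22}}{3} - 237134\right) - 210054 = \left(-237134 - \frac{31 i \sqrt{22}}{3}\right) - 210054 = -447188 - \frac{31 i \sqrt{22}}{3}$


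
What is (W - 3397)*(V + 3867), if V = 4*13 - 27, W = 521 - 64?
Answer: -11442480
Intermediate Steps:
W = 457
V = 25 (V = 52 - 27 = 25)
(W - 3397)*(V + 3867) = (457 - 3397)*(25 + 3867) = -2940*3892 = -11442480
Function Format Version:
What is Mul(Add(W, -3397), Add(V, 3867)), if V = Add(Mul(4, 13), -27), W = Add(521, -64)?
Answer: -11442480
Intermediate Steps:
W = 457
V = 25 (V = Add(52, -27) = 25)
Mul(Add(W, -3397), Add(V, 3867)) = Mul(Add(457, -3397), Add(25, 3867)) = Mul(-2940, 3892) = -11442480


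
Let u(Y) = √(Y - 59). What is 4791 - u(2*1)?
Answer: 4791 - I*√57 ≈ 4791.0 - 7.5498*I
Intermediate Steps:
u(Y) = √(-59 + Y)
4791 - u(2*1) = 4791 - √(-59 + 2*1) = 4791 - √(-59 + 2) = 4791 - √(-57) = 4791 - I*√57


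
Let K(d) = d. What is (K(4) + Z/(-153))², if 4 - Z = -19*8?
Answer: 23104/2601 ≈ 8.8827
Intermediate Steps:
Z = 156 (Z = 4 - (-19)*8 = 4 - 1*(-152) = 4 + 152 = 156)
(K(4) + Z/(-153))² = (4 + 156/(-153))² = (4 + 156*(-1/153))² = (4 - 52/51)² = (152/51)² = 23104/2601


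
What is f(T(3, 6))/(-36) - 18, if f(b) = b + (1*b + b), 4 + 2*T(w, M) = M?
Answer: -217/12 ≈ -18.083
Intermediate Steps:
T(w, M) = -2 + M/2
f(b) = 3*b (f(b) = b + (b + b) = b + 2*b = 3*b)
f(T(3, 6))/(-36) - 18 = (3*(-2 + (½)*6))/(-36) - 18 = -(-2 + 3)/12 - 18 = -1/12 - 18 = -217/12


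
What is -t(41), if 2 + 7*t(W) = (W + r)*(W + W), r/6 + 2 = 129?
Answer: -65844/7 ≈ -9406.3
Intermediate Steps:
r = 762 (r = -12 + 6*129 = -12 + 774 = 762)
t(W) = -2/7 + 2*W*(762 + W)/7 (t(W) = -2/7 + ((W + 762)*(W + W))/7 = -2/7 + ((762 + W)*(2*W))/7 = -2/7 + (2*W*(762 + W))/7 = -2/7 + 2*W*(762 + W)/7)
-t(41) = -(-2/7 + (2/7)*41² + (1524/7)*41) = -(-2/7 + (2/7)*1681 + 62484/7) = -(-2/7 + 3362/7 + 62484/7) = -1*65844/7 = -65844/7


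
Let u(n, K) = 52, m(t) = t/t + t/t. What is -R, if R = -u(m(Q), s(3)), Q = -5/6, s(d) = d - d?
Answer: 52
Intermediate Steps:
s(d) = 0
Q = -⅚ (Q = -5*⅙ = -⅚ ≈ -0.83333)
m(t) = 2 (m(t) = 1 + 1 = 2)
R = -52 (R = -1*52 = -52)
-R = -1*(-52) = 52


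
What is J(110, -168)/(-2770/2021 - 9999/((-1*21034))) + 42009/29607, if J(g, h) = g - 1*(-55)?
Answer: -68689279649287/375576647669 ≈ -182.89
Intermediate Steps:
J(g, h) = 55 + g (J(g, h) = g + 55 = 55 + g)
J(110, -168)/(-2770/2021 - 9999/((-1*21034))) + 42009/29607 = (55 + 110)/(-2770/2021 - 9999/((-1*21034))) + 42009/29607 = 165/(-2770*1/2021 - 9999/(-21034)) + 42009*(1/29607) = 165/(-2770/2021 - 9999*(-1/21034)) + 14003/9869 = 165/(-2770/2021 + 9999/21034) + 14003/9869 = 165/(-38056201/42509714) + 14003/9869 = 165*(-42509714/38056201) + 14003/9869 = -7014102810/38056201 + 14003/9869 = -68689279649287/375576647669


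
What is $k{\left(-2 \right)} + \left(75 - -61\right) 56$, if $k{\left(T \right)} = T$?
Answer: $7614$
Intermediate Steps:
$k{\left(-2 \right)} + \left(75 - -61\right) 56 = -2 + \left(75 - -61\right) 56 = -2 + \left(75 + 61\right) 56 = -2 + 136 \cdot 56 = -2 + 7616 = 7614$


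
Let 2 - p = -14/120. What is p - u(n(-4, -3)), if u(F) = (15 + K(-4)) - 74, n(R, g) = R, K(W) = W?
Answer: 3907/60 ≈ 65.117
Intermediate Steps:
p = 127/60 (p = 2 - (-14)/120 = 2 - 1*(-7/60) = 2 + 7/60 = 127/60 ≈ 2.1167)
u(F) = -63 (u(F) = (15 - 4) - 74 = 11 - 74 = -63)
p - u(n(-4, -3)) = 127/60 - 1*(-63) = 127/60 + 63 = 3907/60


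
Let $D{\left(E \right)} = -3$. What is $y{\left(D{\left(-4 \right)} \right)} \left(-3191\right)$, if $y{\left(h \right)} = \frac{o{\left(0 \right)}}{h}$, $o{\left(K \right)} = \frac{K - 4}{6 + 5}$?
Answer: $- \frac{12764}{33} \approx -386.79$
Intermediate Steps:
$o{\left(K \right)} = - \frac{4}{11} + \frac{K}{11}$ ($o{\left(K \right)} = \frac{-4 + K}{11} = \left(-4 + K\right) \frac{1}{11} = - \frac{4}{11} + \frac{K}{11}$)
$y{\left(h \right)} = - \frac{4}{11 h}$ ($y{\left(h \right)} = \frac{- \frac{4}{11} + \frac{1}{11} \cdot 0}{h} = \frac{- \frac{4}{11} + 0}{h} = - \frac{4}{11 h}$)
$y{\left(D{\left(-4 \right)} \right)} \left(-3191\right) = - \frac{4}{11 \left(-3\right)} \left(-3191\right) = \left(- \frac{4}{11}\right) \left(- \frac{1}{3}\right) \left(-3191\right) = \frac{4}{33} \left(-3191\right) = - \frac{12764}{33}$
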